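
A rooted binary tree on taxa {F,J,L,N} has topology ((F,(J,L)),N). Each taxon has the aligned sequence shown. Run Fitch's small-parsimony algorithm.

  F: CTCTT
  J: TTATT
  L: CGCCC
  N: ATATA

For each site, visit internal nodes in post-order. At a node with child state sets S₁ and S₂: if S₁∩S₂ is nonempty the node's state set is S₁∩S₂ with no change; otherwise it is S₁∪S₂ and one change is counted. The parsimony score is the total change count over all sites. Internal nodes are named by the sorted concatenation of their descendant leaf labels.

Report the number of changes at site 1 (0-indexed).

1

site 0, node JL: J={T} ∪ L={C} → {C,T} (+1)
site 0, node FJL: F={C} ∩ JL={C,T} → {C} (+0)
site 0, node FJLN: FJL={C} ∪ N={A} → {A,C} (+1)
site 1, node JL: J={T} ∪ L={G} → {G,T} (+1)
site 1, node FJL: F={T} ∩ JL={G,T} → {T} (+0)
site 1, node FJLN: FJL={T} ∩ N={T} → {T} (+0)
site 2, node JL: J={A} ∪ L={C} → {A,C} (+1)
site 2, node FJL: F={C} ∩ JL={A,C} → {C} (+0)
site 2, node FJLN: FJL={C} ∪ N={A} → {A,C} (+1)
site 3, node JL: J={T} ∪ L={C} → {C,T} (+1)
site 3, node FJL: F={T} ∩ JL={C,T} → {T} (+0)
site 3, node FJLN: FJL={T} ∩ N={T} → {T} (+0)
site 4, node JL: J={T} ∪ L={C} → {C,T} (+1)
site 4, node FJL: F={T} ∩ JL={C,T} → {T} (+0)
site 4, node FJLN: FJL={T} ∪ N={A} → {A,T} (+1)
per-site changes: [2, 1, 2, 1, 2]; total = 8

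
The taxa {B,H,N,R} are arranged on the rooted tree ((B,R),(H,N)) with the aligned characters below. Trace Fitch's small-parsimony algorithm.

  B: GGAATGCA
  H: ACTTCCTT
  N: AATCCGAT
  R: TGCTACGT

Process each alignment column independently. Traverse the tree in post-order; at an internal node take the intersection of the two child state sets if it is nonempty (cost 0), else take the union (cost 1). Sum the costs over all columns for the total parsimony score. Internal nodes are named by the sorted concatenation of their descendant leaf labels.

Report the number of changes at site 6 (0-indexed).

site 0, node BR: B={G} ∪ R={T} → {G,T} (+1)
site 0, node HN: H={A} ∩ N={A} → {A} (+0)
site 0, node BHNR: BR={G,T} ∪ HN={A} → {A,G,T} (+1)
site 1, node BR: B={G} ∩ R={G} → {G} (+0)
site 1, node HN: H={C} ∪ N={A} → {A,C} (+1)
site 1, node BHNR: BR={G} ∪ HN={A,C} → {A,C,G} (+1)
site 2, node BR: B={A} ∪ R={C} → {A,C} (+1)
site 2, node HN: H={T} ∩ N={T} → {T} (+0)
site 2, node BHNR: BR={A,C} ∪ HN={T} → {A,C,T} (+1)
site 3, node BR: B={A} ∪ R={T} → {A,T} (+1)
site 3, node HN: H={T} ∪ N={C} → {C,T} (+1)
site 3, node BHNR: BR={A,T} ∩ HN={C,T} → {T} (+0)
site 4, node BR: B={T} ∪ R={A} → {A,T} (+1)
site 4, node HN: H={C} ∩ N={C} → {C} (+0)
site 4, node BHNR: BR={A,T} ∪ HN={C} → {A,C,T} (+1)
site 5, node BR: B={G} ∪ R={C} → {C,G} (+1)
site 5, node HN: H={C} ∪ N={G} → {C,G} (+1)
site 5, node BHNR: BR={C,G} ∩ HN={C,G} → {C,G} (+0)
site 6, node BR: B={C} ∪ R={G} → {C,G} (+1)
site 6, node HN: H={T} ∪ N={A} → {A,T} (+1)
site 6, node BHNR: BR={C,G} ∪ HN={A,T} → {A,C,G,T} (+1)
site 7, node BR: B={A} ∪ R={T} → {A,T} (+1)
site 7, node HN: H={T} ∩ N={T} → {T} (+0)
site 7, node BHNR: BR={A,T} ∩ HN={T} → {T} (+0)
per-site changes: [2, 2, 2, 2, 2, 2, 3, 1]; total = 16

3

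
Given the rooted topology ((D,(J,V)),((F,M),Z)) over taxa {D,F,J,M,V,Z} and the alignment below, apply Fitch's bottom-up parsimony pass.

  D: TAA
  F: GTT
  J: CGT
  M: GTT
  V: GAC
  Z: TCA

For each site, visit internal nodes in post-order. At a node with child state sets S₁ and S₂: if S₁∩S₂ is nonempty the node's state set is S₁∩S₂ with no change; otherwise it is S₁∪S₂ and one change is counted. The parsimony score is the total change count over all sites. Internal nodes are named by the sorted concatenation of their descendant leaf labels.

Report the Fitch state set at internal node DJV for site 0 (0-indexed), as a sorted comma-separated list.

JV@0: {C} ∪ {G} = {C,G} (union, +1)
DJV@0: {T} ∪ {C,G} = {C,G,T} (union, +1)
FM@0: {G} ∩ {G} = {G} (intersection, +0)
FMZ@0: {G} ∪ {T} = {G,T} (union, +1)
DFJMVZ@0: {C,G,T} ∩ {G,T} = {G,T} (intersection, +0)
JV@1: {G} ∪ {A} = {A,G} (union, +1)
DJV@1: {A} ∩ {A,G} = {A} (intersection, +0)
FM@1: {T} ∩ {T} = {T} (intersection, +0)
FMZ@1: {T} ∪ {C} = {C,T} (union, +1)
DFJMVZ@1: {A} ∪ {C,T} = {A,C,T} (union, +1)
JV@2: {T} ∪ {C} = {C,T} (union, +1)
DJV@2: {A} ∪ {C,T} = {A,C,T} (union, +1)
FM@2: {T} ∩ {T} = {T} (intersection, +0)
FMZ@2: {T} ∪ {A} = {A,T} (union, +1)
DFJMVZ@2: {A,C,T} ∩ {A,T} = {A,T} (intersection, +0)
per-site changes: [3, 3, 3]; total = 9

C,G,T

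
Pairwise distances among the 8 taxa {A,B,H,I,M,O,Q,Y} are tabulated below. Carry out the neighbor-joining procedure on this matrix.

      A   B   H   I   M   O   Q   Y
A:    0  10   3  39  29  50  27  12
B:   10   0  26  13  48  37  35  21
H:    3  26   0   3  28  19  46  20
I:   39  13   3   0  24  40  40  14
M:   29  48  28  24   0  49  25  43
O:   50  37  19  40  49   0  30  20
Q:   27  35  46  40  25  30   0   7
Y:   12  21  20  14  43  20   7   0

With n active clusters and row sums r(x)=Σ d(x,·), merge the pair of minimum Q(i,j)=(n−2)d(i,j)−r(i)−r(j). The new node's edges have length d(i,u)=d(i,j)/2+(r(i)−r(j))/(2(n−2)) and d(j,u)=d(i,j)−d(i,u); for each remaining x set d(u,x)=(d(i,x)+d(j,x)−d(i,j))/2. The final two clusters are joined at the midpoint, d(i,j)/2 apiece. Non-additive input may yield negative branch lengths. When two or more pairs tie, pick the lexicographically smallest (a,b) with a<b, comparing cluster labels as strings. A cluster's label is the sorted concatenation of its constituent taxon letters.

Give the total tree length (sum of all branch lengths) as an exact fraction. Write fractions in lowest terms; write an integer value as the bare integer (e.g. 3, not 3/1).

687/8

step 1: merge (M,Q) at d=25, Q=-306; branch lengths M→31/2, Q→19/2; new cluster MQ
  updated: d(A,MQ)=31/2, d(B,MQ)=29, d(H,MQ)=49/2, d(I,MQ)=39/2, d(MQ,O)=27, d(MQ,Y)=25/2
step 2: merge (A,B) at d=10, Q=-431/2; branch lengths A→87/20, B→113/20; new cluster AB
  updated: d(AB,H)=19/2, d(AB,I)=21, d(AB,MQ)=69/4, d(AB,O)=77/2, d(AB,Y)=23/2
step 3: merge (H,I) at d=3, Q=-323/2; branch lengths H→-19/16, I→67/16; new cluster HI
  updated: d(AB,HI)=55/4, d(HI,MQ)=41/2, d(HI,O)=28, d(HI,Y)=31/2
step 4: merge (AB,HI) at d=55/4, Q=-235/2; branch lengths AB→89/12, HI→19/3; new cluster ABHI
  updated: d(ABHI,MQ)=12, d(ABHI,O)=211/8, d(ABHI,Y)=53/8
step 5: merge (ABHI,MQ) at d=12, Q=-145/2; branch lengths ABHI→35/8, MQ→61/8; new cluster ABHIMQ
  updated: d(ABHIMQ,O)=331/16, d(ABHIMQ,Y)=57/16
step 6: merge (ABHIMQ,O) at d=331/16, Q=-177/4; branch lengths ABHIMQ→17/8, O→297/16; new cluster ABHIMOQ
  updated: d(ABHIMOQ,Y)=23/16
step 7: merge (ABHIMOQ,Y) at d=23/16; branch lengths ABHIMOQ→23/32, Y→23/32; new cluster ABHIMOQY
final tree: (((((A:87/20,B:113/20):89/12,(H:-19/16,I:67/16):19/3):35/8,(M:31/2,Q:19/2):61/8):17/8,O:297/16):23/32,Y:23/32)
total length: 687/8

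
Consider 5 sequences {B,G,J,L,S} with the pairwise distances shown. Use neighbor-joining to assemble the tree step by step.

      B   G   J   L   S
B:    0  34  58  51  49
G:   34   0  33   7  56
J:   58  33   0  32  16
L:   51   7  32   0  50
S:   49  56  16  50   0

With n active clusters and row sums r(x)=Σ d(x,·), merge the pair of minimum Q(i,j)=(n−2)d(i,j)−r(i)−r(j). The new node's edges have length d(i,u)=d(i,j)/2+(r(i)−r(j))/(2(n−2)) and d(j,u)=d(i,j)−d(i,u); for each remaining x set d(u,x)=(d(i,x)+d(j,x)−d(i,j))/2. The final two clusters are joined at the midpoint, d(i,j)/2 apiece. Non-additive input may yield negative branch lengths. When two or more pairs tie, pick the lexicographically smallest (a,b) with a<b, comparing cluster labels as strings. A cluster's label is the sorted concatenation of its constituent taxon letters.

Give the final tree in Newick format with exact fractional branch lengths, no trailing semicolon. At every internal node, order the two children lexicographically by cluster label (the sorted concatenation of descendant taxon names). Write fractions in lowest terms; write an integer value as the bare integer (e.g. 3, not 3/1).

(((B:213/8,(J:8/3,S:40/3):151/8):99/8,G:1/8):55/16,L:55/16)

1. join J+S (d=16, Q=-262) ⇒ JS; edges |J|=8/3, |S|=40/3
  updated: d(B,JS)=91/2, d(G,JS)=73/2, d(JS,L)=33
2. join B+JS (d=91/2, Q=-309/2) ⇒ BJS; edges |B|=213/8, |JS|=151/8
  updated: d(BJS,G)=25/2, d(BJS,L)=77/4
3. join BJS+G (d=25/2, Q=-155/4) ⇒ BGJS; edges |BJS|=99/8, |G|=1/8
  updated: d(BGJS,L)=55/8
4. join BGJS+L (d=55/8) ⇒ BGJLS; edges |BGJS|=55/16, |L|=55/16
final tree: (((B:213/8,(J:8/3,S:40/3):151/8):99/8,G:1/8):55/16,L:55/16)
total length: 647/8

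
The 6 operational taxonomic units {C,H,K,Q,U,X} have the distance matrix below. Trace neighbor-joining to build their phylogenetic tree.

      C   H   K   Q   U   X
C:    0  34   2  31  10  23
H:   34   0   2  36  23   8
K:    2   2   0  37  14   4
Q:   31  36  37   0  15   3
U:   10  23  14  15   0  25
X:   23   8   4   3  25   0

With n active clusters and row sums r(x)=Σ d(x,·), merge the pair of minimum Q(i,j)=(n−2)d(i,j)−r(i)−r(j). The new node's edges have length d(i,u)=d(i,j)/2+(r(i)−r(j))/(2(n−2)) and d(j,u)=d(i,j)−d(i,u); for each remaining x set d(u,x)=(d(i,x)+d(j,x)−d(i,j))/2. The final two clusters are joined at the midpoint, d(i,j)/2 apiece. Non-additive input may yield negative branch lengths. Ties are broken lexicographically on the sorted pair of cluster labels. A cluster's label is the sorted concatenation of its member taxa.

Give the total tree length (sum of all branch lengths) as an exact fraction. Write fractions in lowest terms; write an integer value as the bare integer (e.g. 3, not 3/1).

39

step 1: merge (Q,X) at d=3, Q=-173; branch lengths Q→71/8, X→-47/8; new cluster QX
  updated: d(C,QX)=51/2, d(H,QX)=41/2, d(K,QX)=19, d(QX,U)=37/2
step 2: merge (H,K) at d=2, Q=-221/2; branch lengths H→97/12, K→-73/12; new cluster HK
  updated: d(C,HK)=17, d(HK,QX)=75/4, d(HK,U)=35/2
step 3: merge (C,U) at d=10, Q=-157/2; branch lengths C→53/8, U→27/8; new cluster CU
  updated: d(CU,HK)=49/4, d(CU,QX)=17
step 4: merge (CU,HK) at d=49/4, Q=-48; branch lengths CU→21/4, HK→7; new cluster CHKU
  updated: d(CHKU,QX)=47/4
step 5: merge (CHKU,QX) at d=47/4; branch lengths CHKU→47/8, QX→47/8; new cluster CHKQUX
final tree: (((C:53/8,U:27/8):21/4,(H:97/12,K:-73/12):7):47/8,(Q:71/8,X:-47/8):47/8)
total length: 39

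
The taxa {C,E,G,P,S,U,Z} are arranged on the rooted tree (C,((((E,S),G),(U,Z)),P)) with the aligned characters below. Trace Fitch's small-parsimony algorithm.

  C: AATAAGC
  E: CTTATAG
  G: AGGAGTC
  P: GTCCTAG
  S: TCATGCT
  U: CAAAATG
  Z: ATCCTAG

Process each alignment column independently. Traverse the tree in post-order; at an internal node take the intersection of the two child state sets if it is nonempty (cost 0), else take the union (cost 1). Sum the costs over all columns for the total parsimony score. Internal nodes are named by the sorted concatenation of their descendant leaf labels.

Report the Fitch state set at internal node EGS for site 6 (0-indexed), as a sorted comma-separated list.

ES@0: {C} ∪ {T} = {C,T} (union, +1)
EGS@0: {C,T} ∪ {A} = {A,C,T} (union, +1)
UZ@0: {C} ∪ {A} = {A,C} (union, +1)
EGSUZ@0: {A,C,T} ∩ {A,C} = {A,C} (intersection, +0)
EGPSUZ@0: {A,C} ∪ {G} = {A,C,G} (union, +1)
CEGPSUZ@0: {A} ∩ {A,C,G} = {A} (intersection, +0)
ES@1: {T} ∪ {C} = {C,T} (union, +1)
EGS@1: {C,T} ∪ {G} = {C,G,T} (union, +1)
UZ@1: {A} ∪ {T} = {A,T} (union, +1)
EGSUZ@1: {C,G,T} ∩ {A,T} = {T} (intersection, +0)
EGPSUZ@1: {T} ∩ {T} = {T} (intersection, +0)
CEGPSUZ@1: {A} ∪ {T} = {A,T} (union, +1)
ES@2: {T} ∪ {A} = {A,T} (union, +1)
EGS@2: {A,T} ∪ {G} = {A,G,T} (union, +1)
UZ@2: {A} ∪ {C} = {A,C} (union, +1)
EGSUZ@2: {A,G,T} ∩ {A,C} = {A} (intersection, +0)
EGPSUZ@2: {A} ∪ {C} = {A,C} (union, +1)
CEGPSUZ@2: {T} ∪ {A,C} = {A,C,T} (union, +1)
ES@3: {A} ∪ {T} = {A,T} (union, +1)
EGS@3: {A,T} ∩ {A} = {A} (intersection, +0)
UZ@3: {A} ∪ {C} = {A,C} (union, +1)
EGSUZ@3: {A} ∩ {A,C} = {A} (intersection, +0)
EGPSUZ@3: {A} ∪ {C} = {A,C} (union, +1)
CEGPSUZ@3: {A} ∩ {A,C} = {A} (intersection, +0)
ES@4: {T} ∪ {G} = {G,T} (union, +1)
EGS@4: {G,T} ∩ {G} = {G} (intersection, +0)
UZ@4: {A} ∪ {T} = {A,T} (union, +1)
EGSUZ@4: {G} ∪ {A,T} = {A,G,T} (union, +1)
EGPSUZ@4: {A,G,T} ∩ {T} = {T} (intersection, +0)
CEGPSUZ@4: {A} ∪ {T} = {A,T} (union, +1)
ES@5: {A} ∪ {C} = {A,C} (union, +1)
EGS@5: {A,C} ∪ {T} = {A,C,T} (union, +1)
UZ@5: {T} ∪ {A} = {A,T} (union, +1)
EGSUZ@5: {A,C,T} ∩ {A,T} = {A,T} (intersection, +0)
EGPSUZ@5: {A,T} ∩ {A} = {A} (intersection, +0)
CEGPSUZ@5: {G} ∪ {A} = {A,G} (union, +1)
ES@6: {G} ∪ {T} = {G,T} (union, +1)
EGS@6: {G,T} ∪ {C} = {C,G,T} (union, +1)
UZ@6: {G} ∩ {G} = {G} (intersection, +0)
EGSUZ@6: {C,G,T} ∩ {G} = {G} (intersection, +0)
EGPSUZ@6: {G} ∩ {G} = {G} (intersection, +0)
CEGPSUZ@6: {C} ∪ {G} = {C,G} (union, +1)
per-site changes: [4, 4, 5, 3, 4, 4, 3]; total = 27

C,G,T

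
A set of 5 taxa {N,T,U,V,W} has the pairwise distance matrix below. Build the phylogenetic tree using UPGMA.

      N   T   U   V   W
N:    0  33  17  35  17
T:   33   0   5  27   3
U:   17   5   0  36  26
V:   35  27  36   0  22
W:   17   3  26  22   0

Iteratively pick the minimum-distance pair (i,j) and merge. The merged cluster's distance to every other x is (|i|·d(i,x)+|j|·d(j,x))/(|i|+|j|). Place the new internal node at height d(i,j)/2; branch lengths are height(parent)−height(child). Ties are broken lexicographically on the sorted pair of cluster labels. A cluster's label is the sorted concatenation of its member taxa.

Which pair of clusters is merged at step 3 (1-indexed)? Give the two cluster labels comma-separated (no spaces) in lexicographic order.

N,TUW

1. join T+W (d=3) ⇒ TW; edges |T|=3/2, |W|=3/2
  updated: d(N,TW)=25, d(TW,U)=31/2, d(TW,V)=49/2
2. join TW+U (d=31/2) ⇒ TUW; edges |TW|=25/4, |U|=31/4
  updated: d(N,TUW)=67/3, d(TUW,V)=85/3
3. join N+TUW (d=67/3) ⇒ NTUW; edges |N|=67/6, |TUW|=41/12
  updated: d(NTUW,V)=30
4. join NTUW+V (d=30) ⇒ NTUVW; edges |NTUW|=23/6, |V|=15
final tree: ((N:67/6,((T:3/2,W:3/2):25/4,U:31/4):41/12):23/6,V:15)
total length: 605/12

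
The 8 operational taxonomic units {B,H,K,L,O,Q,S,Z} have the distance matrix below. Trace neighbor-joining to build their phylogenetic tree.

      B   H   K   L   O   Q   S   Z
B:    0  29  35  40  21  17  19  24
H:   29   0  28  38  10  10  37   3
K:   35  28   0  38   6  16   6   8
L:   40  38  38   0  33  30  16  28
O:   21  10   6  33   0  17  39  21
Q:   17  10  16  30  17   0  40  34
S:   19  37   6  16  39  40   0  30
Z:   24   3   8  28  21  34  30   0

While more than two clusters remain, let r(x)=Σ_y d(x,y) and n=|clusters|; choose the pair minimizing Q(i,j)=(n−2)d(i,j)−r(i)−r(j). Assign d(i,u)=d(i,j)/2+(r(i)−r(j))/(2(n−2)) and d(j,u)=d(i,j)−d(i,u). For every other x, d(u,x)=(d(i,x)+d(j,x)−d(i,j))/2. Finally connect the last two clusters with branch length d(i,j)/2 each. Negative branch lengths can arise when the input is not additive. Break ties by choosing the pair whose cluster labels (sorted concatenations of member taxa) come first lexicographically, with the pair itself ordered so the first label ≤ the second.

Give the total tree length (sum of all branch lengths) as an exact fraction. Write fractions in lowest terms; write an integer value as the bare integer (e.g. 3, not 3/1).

iteration 1: select L,S (d=16, Q=-314); attach at lengths (11, 5); label the merged cluster LS
  updated: d(B,LS)=43/2, d(H,LS)=59/2, d(K,LS)=14, d(LS,O)=28, d(LS,Q)=27, d(LS,Z)=21
iteration 2: select H,Z (d=3, Q=-411/2); attach at lengths (27/20, 33/20); label the merged cluster HZ
  updated: d(B,HZ)=25, d(HZ,K)=33/2, d(HZ,LS)=95/4, d(HZ,O)=14, d(HZ,Q)=41/2
iteration 3: select K,O (d=6, Q=-299/2); attach at lengths (51/16, 45/16); label the merged cluster KO
  updated: d(B,KO)=25, d(HZ,KO)=49/4, d(KO,LS)=18, d(KO,Q)=27/2
iteration 4: select B,Q (d=17, Q=-231/2); attach at lengths (41/4, 27/4); label the merged cluster BQ
  updated: d(BQ,HZ)=57/4, d(BQ,KO)=43/4, d(BQ,LS)=63/4
iteration 5: select BQ,LS (d=63/4, Q=-267/4); attach at lengths (59/16, 193/16); label the merged cluster BLQS
  updated: d(BLQS,HZ)=89/8, d(BLQS,KO)=13/2
iteration 6: select BLQS,HZ (d=89/8, Q=-239/8); attach at lengths (43/16, 135/16); label the merged cluster BHLQSZ
  updated: d(BHLQSZ,KO)=61/16
iteration 7: select BHLQSZ,KO (d=61/16); attach at lengths (61/32, 61/32); label the merged cluster BHKLOQSZ
final tree: ((((B:41/4,Q:27/4):59/16,(L:11,S:5):193/16):43/16,(H:27/20,Z:33/20):135/16):61/32,(K:51/16,O:45/16):61/32)
total length: 1163/16

1163/16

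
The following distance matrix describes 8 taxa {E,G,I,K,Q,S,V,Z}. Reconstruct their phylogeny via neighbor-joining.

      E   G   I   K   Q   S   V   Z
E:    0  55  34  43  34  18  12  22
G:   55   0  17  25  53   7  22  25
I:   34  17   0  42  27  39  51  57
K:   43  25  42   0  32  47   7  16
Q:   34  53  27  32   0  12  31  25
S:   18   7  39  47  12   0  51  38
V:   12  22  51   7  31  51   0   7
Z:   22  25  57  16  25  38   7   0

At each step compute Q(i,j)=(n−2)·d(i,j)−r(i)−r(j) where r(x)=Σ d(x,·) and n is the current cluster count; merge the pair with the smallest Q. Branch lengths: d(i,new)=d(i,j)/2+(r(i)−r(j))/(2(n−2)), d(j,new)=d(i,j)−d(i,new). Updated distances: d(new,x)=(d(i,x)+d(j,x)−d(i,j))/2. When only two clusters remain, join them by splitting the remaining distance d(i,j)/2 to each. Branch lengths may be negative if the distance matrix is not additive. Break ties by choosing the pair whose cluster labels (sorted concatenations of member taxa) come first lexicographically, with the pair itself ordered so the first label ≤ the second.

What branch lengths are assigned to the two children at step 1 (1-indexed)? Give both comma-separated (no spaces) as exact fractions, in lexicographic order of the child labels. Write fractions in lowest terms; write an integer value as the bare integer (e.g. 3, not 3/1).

iteration 1: select G,S (d=7, Q=-374); attach at lengths (17/6, 25/6); label the merged cluster GS
  updated: d(E,GS)=33, d(GS,I)=49/2, d(GS,K)=65/2, d(GS,Q)=29, d(GS,V)=33, d(GS,Z)=28
iteration 2: select GS,I (d=49/2, Q=-293); attach at lengths (67/10, 89/5); label the merged cluster GIS
  updated: d(E,GIS)=85/4, d(GIS,K)=25, d(GIS,Q)=63/4, d(GIS,V)=119/4, d(GIS,Z)=121/4
iteration 3: select GIS,Q (d=63/4, Q=-787/4); attach at lengths (189/32, 315/32); label the merged cluster GIQS
  updated: d(E,GIQS)=79/4, d(GIQS,K)=165/8, d(GIQS,V)=45/2, d(GIQS,Z)=79/4
iteration 4: select E,GIQS (d=79/4, Q=-961/8); attach at lengths (587/48, 361/48); label the merged cluster EGIQS
  updated: d(EGIQS,K)=351/16, d(EGIQS,V)=59/8, d(EGIQS,Z)=11
iteration 5: select EGIQS,Z (d=11, Q=-837/16); attach at lengths (453/64, 251/64); label the merged cluster EGIQSZ
  updated: d(EGIQSZ,K)=431/32, d(EGIQSZ,V)=27/16
iteration 6: select EGIQSZ,K (d=431/32, Q=-709/32); attach at lengths (261/64, 601/64); label the merged cluster EGIKQSZ
  updated: d(EGIKQSZ,V)=-153/64
iteration 7: select EGIKQSZ,V (d=-153/64); attach at lengths (-153/128, -153/128); label the merged cluster EGIKQSVZ
final tree: ((((E:587/48,(((G:17/6,S:25/6):67/10,I:89/5):189/32,Q:315/32):361/48):453/64,Z:251/64):261/64,K:601/64):-153/128,V:-153/128)
total length: 5701/64

17/6,25/6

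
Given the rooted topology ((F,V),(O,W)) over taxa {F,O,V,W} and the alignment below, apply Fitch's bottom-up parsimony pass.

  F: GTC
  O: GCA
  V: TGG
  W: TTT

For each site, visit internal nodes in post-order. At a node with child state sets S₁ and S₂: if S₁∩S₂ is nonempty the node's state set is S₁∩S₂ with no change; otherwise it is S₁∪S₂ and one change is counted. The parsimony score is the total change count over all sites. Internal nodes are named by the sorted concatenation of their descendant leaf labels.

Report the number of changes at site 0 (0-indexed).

2

[col 0] FV: children F:{G}, V:{T} ∪→ {G,T}; cost 1
[col 0] OW: children O:{G}, W:{T} ∪→ {G,T}; cost 1
[col 0] FOVW: children FV:{G,T}, OW:{G,T} ∩→ {G,T}; cost 0
[col 1] FV: children F:{T}, V:{G} ∪→ {G,T}; cost 1
[col 1] OW: children O:{C}, W:{T} ∪→ {C,T}; cost 1
[col 1] FOVW: children FV:{G,T}, OW:{C,T} ∩→ {T}; cost 0
[col 2] FV: children F:{C}, V:{G} ∪→ {C,G}; cost 1
[col 2] OW: children O:{A}, W:{T} ∪→ {A,T}; cost 1
[col 2] FOVW: children FV:{C,G}, OW:{A,T} ∪→ {A,C,G,T}; cost 1
per-site changes: [2, 2, 3]; total = 7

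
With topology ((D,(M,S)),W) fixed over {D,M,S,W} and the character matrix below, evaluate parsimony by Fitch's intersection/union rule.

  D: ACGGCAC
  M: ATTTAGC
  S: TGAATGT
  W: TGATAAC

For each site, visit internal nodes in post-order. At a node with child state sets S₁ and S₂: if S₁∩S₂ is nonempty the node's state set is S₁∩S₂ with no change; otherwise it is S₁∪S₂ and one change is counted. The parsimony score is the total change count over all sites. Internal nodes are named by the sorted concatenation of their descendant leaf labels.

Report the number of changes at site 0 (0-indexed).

2

MS@0: {A} ∪ {T} = {A,T} (union, +1)
DMS@0: {A} ∩ {A,T} = {A} (intersection, +0)
DMSW@0: {A} ∪ {T} = {A,T} (union, +1)
MS@1: {T} ∪ {G} = {G,T} (union, +1)
DMS@1: {C} ∪ {G,T} = {C,G,T} (union, +1)
DMSW@1: {C,G,T} ∩ {G} = {G} (intersection, +0)
MS@2: {T} ∪ {A} = {A,T} (union, +1)
DMS@2: {G} ∪ {A,T} = {A,G,T} (union, +1)
DMSW@2: {A,G,T} ∩ {A} = {A} (intersection, +0)
MS@3: {T} ∪ {A} = {A,T} (union, +1)
DMS@3: {G} ∪ {A,T} = {A,G,T} (union, +1)
DMSW@3: {A,G,T} ∩ {T} = {T} (intersection, +0)
MS@4: {A} ∪ {T} = {A,T} (union, +1)
DMS@4: {C} ∪ {A,T} = {A,C,T} (union, +1)
DMSW@4: {A,C,T} ∩ {A} = {A} (intersection, +0)
MS@5: {G} ∩ {G} = {G} (intersection, +0)
DMS@5: {A} ∪ {G} = {A,G} (union, +1)
DMSW@5: {A,G} ∩ {A} = {A} (intersection, +0)
MS@6: {C} ∪ {T} = {C,T} (union, +1)
DMS@6: {C} ∩ {C,T} = {C} (intersection, +0)
DMSW@6: {C} ∩ {C} = {C} (intersection, +0)
per-site changes: [2, 2, 2, 2, 2, 1, 1]; total = 12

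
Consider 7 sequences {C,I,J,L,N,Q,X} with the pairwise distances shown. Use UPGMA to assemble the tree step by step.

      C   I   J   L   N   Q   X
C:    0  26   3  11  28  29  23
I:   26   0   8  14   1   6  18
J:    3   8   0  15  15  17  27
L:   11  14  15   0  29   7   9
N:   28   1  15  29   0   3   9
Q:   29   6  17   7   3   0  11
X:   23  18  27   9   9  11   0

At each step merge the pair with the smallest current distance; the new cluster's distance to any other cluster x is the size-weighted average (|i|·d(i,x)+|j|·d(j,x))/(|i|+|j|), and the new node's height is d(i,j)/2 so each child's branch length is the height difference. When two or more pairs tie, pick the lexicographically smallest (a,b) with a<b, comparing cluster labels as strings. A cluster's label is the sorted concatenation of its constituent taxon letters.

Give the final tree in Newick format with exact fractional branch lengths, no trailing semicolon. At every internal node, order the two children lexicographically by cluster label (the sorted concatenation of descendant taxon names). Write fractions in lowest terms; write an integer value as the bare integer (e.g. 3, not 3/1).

1. join I+N (d=1) ⇒ IN; edges |I|=1/2, |N|=1/2
  updated: d(C,IN)=27, d(IN,J)=23/2, d(IN,L)=43/2, d(IN,Q)=9/2, d(IN,X)=27/2
2. join C+J (d=3) ⇒ CJ; edges |C|=3/2, |J|=3/2
  updated: d(CJ,IN)=77/4, d(CJ,L)=13, d(CJ,Q)=23, d(CJ,X)=25
3. join IN+Q (d=9/2) ⇒ INQ; edges |IN|=7/4, |Q|=9/4
  updated: d(CJ,INQ)=41/2, d(INQ,L)=50/3, d(INQ,X)=38/3
4. join L+X (d=9) ⇒ LX; edges |L|=9/2, |X|=9/2
  updated: d(CJ,LX)=19, d(INQ,LX)=44/3
5. join INQ+LX (d=44/3) ⇒ ILNQX; edges |INQ|=61/12, |LX|=17/6
  updated: d(CJ,ILNQX)=199/10
6. join CJ+ILNQX (d=199/10) ⇒ CIJLNQX; edges |CJ|=169/20, |ILNQX|=157/60
final tree: ((C:3/2,J:3/2):169/20,(((I:1/2,N:1/2):7/4,Q:9/4):61/12,(L:9/2,X:9/2):17/6):157/60)
total length: 2159/60

((C:3/2,J:3/2):169/20,(((I:1/2,N:1/2):7/4,Q:9/4):61/12,(L:9/2,X:9/2):17/6):157/60)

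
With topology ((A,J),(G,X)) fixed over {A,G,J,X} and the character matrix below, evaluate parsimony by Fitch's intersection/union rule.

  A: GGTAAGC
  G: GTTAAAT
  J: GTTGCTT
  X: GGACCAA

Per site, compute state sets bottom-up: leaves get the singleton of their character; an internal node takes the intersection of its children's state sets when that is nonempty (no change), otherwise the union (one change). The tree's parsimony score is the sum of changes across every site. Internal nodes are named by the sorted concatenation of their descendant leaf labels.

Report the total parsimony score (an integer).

[col 0] AJ: children A:{G}, J:{G} ∩→ {G}; cost 0
[col 0] GX: children G:{G}, X:{G} ∩→ {G}; cost 0
[col 0] AGJX: children AJ:{G}, GX:{G} ∩→ {G}; cost 0
[col 1] AJ: children A:{G}, J:{T} ∪→ {G,T}; cost 1
[col 1] GX: children G:{T}, X:{G} ∪→ {G,T}; cost 1
[col 1] AGJX: children AJ:{G,T}, GX:{G,T} ∩→ {G,T}; cost 0
[col 2] AJ: children A:{T}, J:{T} ∩→ {T}; cost 0
[col 2] GX: children G:{T}, X:{A} ∪→ {A,T}; cost 1
[col 2] AGJX: children AJ:{T}, GX:{A,T} ∩→ {T}; cost 0
[col 3] AJ: children A:{A}, J:{G} ∪→ {A,G}; cost 1
[col 3] GX: children G:{A}, X:{C} ∪→ {A,C}; cost 1
[col 3] AGJX: children AJ:{A,G}, GX:{A,C} ∩→ {A}; cost 0
[col 4] AJ: children A:{A}, J:{C} ∪→ {A,C}; cost 1
[col 4] GX: children G:{A}, X:{C} ∪→ {A,C}; cost 1
[col 4] AGJX: children AJ:{A,C}, GX:{A,C} ∩→ {A,C}; cost 0
[col 5] AJ: children A:{G}, J:{T} ∪→ {G,T}; cost 1
[col 5] GX: children G:{A}, X:{A} ∩→ {A}; cost 0
[col 5] AGJX: children AJ:{G,T}, GX:{A} ∪→ {A,G,T}; cost 1
[col 6] AJ: children A:{C}, J:{T} ∪→ {C,T}; cost 1
[col 6] GX: children G:{T}, X:{A} ∪→ {A,T}; cost 1
[col 6] AGJX: children AJ:{C,T}, GX:{A,T} ∩→ {T}; cost 0
per-site changes: [0, 2, 1, 2, 2, 2, 2]; total = 11

11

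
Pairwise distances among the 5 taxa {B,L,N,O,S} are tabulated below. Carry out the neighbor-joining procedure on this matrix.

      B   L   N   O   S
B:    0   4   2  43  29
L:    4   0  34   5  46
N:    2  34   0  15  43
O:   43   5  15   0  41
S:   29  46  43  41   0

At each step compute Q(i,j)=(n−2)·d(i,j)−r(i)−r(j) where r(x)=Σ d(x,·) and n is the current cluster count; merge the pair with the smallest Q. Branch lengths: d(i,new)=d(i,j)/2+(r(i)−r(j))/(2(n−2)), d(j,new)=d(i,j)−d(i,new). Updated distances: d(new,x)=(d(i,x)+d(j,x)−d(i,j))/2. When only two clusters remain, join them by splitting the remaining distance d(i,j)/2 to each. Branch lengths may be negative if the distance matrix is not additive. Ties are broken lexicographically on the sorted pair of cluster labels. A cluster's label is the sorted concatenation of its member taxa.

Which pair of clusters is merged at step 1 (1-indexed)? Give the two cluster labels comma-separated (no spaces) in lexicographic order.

iteration 1: select L,O (d=5, Q=-178); attach at lengths (0, 5); label the merged cluster LO
  updated: d(B,LO)=21, d(LO,N)=22, d(LO,S)=41
iteration 2: select B,N (d=2, Q=-115); attach at lengths (-11/4, 19/4); label the merged cluster BN
  updated: d(BN,LO)=41/2, d(BN,S)=35
iteration 3: select BN,LO (d=41/2, Q=-193/2); attach at lengths (29/4, 53/4); label the merged cluster BLNO
  updated: d(BLNO,S)=111/4
iteration 4: select BLNO,S (d=111/4); attach at lengths (111/8, 111/8); label the merged cluster BLNOS
final tree: (((B:-11/4,N:19/4):29/4,(L:0,O:5):53/4):111/8,S:111/8)
total length: 221/4

L,O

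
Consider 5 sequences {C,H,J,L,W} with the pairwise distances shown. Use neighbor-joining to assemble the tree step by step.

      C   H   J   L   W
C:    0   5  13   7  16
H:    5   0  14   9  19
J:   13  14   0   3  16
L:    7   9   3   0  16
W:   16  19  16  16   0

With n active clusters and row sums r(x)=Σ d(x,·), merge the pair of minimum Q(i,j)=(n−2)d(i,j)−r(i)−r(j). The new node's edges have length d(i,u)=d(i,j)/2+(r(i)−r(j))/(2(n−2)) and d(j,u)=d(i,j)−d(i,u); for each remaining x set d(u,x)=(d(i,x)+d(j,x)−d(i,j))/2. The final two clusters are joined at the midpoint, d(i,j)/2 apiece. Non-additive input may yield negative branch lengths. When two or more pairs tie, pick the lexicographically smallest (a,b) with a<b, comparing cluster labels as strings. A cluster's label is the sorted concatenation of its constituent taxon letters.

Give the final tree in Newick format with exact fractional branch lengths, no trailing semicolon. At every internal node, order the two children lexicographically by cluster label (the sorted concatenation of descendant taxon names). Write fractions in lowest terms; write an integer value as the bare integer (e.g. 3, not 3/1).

iteration 1: select C,H (d=5, Q=-73); attach at lengths (3/2, 7/2); label the merged cluster CH
  updated: d(CH,J)=11, d(CH,L)=11/2, d(CH,W)=15
iteration 2: select CH,W (d=15, Q=-97/2); attach at lengths (29/8, 91/8); label the merged cluster CHW
  updated: d(CHW,J)=6, d(CHW,L)=13/4
iteration 3: select CHW,J (d=6, Q=-49/4); attach at lengths (25/8, 23/8); label the merged cluster CHJW
  updated: d(CHJW,L)=1/8
iteration 4: select CHJW,L (d=1/8); attach at lengths (1/16, 1/16); label the merged cluster CHJLW
final tree: ((((C:3/2,H:7/2):29/8,W:91/8):25/8,J:23/8):1/16,L:1/16)
total length: 209/8

((((C:3/2,H:7/2):29/8,W:91/8):25/8,J:23/8):1/16,L:1/16)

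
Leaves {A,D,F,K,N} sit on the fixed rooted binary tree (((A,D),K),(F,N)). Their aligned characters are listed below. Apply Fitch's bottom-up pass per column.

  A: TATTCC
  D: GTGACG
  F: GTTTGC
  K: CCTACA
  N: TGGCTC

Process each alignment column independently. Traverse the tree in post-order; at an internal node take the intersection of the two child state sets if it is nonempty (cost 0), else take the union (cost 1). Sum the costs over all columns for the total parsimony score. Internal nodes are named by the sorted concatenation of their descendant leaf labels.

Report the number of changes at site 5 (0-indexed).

site 0, node AD: A={T} ∪ D={G} → {G,T} (+1)
site 0, node ADK: AD={G,T} ∪ K={C} → {C,G,T} (+1)
site 0, node FN: F={G} ∪ N={T} → {G,T} (+1)
site 0, node ADFKN: ADK={C,G,T} ∩ FN={G,T} → {G,T} (+0)
site 1, node AD: A={A} ∪ D={T} → {A,T} (+1)
site 1, node ADK: AD={A,T} ∪ K={C} → {A,C,T} (+1)
site 1, node FN: F={T} ∪ N={G} → {G,T} (+1)
site 1, node ADFKN: ADK={A,C,T} ∩ FN={G,T} → {T} (+0)
site 2, node AD: A={T} ∪ D={G} → {G,T} (+1)
site 2, node ADK: AD={G,T} ∩ K={T} → {T} (+0)
site 2, node FN: F={T} ∪ N={G} → {G,T} (+1)
site 2, node ADFKN: ADK={T} ∩ FN={G,T} → {T} (+0)
site 3, node AD: A={T} ∪ D={A} → {A,T} (+1)
site 3, node ADK: AD={A,T} ∩ K={A} → {A} (+0)
site 3, node FN: F={T} ∪ N={C} → {C,T} (+1)
site 3, node ADFKN: ADK={A} ∪ FN={C,T} → {A,C,T} (+1)
site 4, node AD: A={C} ∩ D={C} → {C} (+0)
site 4, node ADK: AD={C} ∩ K={C} → {C} (+0)
site 4, node FN: F={G} ∪ N={T} → {G,T} (+1)
site 4, node ADFKN: ADK={C} ∪ FN={G,T} → {C,G,T} (+1)
site 5, node AD: A={C} ∪ D={G} → {C,G} (+1)
site 5, node ADK: AD={C,G} ∪ K={A} → {A,C,G} (+1)
site 5, node FN: F={C} ∩ N={C} → {C} (+0)
site 5, node ADFKN: ADK={A,C,G} ∩ FN={C} → {C} (+0)
per-site changes: [3, 3, 2, 3, 2, 2]; total = 15

2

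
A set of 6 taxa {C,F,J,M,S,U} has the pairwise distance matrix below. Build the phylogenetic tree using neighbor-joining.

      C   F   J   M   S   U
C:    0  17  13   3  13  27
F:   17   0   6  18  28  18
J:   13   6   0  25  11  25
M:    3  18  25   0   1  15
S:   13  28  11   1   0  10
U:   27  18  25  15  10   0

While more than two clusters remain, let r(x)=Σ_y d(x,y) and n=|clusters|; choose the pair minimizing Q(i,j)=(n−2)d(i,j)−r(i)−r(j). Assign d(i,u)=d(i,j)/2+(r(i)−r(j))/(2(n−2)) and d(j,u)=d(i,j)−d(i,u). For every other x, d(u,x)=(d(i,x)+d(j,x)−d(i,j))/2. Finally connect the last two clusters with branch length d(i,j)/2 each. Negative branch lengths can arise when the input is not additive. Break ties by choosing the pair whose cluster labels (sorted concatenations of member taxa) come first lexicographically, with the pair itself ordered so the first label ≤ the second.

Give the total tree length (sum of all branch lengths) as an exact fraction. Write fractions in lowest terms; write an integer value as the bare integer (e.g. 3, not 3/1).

iteration 1: select F,J (d=6, Q=-143); attach at lengths (31/8, 17/8); label the merged cluster FJ
  updated: d(C,FJ)=12, d(FJ,M)=37/2, d(FJ,S)=33/2, d(FJ,U)=37/2
iteration 2: select C,FJ (d=12, Q=-169/2); attach at lengths (17/4, 31/4); label the merged cluster CFJ
  updated: d(CFJ,M)=19/4, d(CFJ,S)=35/4, d(CFJ,U)=67/4
iteration 3: select CFJ,M (d=19/4, Q=-83/2); attach at lengths (19/4, 0); label the merged cluster CFJM
  updated: d(CFJM,S)=5/2, d(CFJM,U)=27/2
iteration 4: select CFJM,S (d=5/2, Q=-26); attach at lengths (3, -1/2); label the merged cluster CFJMS
  updated: d(CFJMS,U)=21/2
iteration 5: select CFJMS,U (d=21/2); attach at lengths (21/4, 21/4); label the merged cluster CFJMSU
final tree: ((((C:17/4,(F:31/8,J:17/8):31/4):19/4,M:0):3,S:-1/2):21/4,U:21/4)
total length: 143/4

143/4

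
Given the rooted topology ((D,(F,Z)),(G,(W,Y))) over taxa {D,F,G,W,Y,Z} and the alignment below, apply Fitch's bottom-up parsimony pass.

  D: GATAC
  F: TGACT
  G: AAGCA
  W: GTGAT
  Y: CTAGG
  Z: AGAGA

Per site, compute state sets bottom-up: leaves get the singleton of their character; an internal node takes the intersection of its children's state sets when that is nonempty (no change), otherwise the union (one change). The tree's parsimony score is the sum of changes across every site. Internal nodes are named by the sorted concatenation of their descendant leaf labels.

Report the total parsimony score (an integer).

[col 0] FZ: children F:{T}, Z:{A} ∪→ {A,T}; cost 1
[col 0] DFZ: children D:{G}, FZ:{A,T} ∪→ {A,G,T}; cost 1
[col 0] WY: children W:{G}, Y:{C} ∪→ {C,G}; cost 1
[col 0] GWY: children G:{A}, WY:{C,G} ∪→ {A,C,G}; cost 1
[col 0] DFGWYZ: children DFZ:{A,G,T}, GWY:{A,C,G} ∩→ {A,G}; cost 0
[col 1] FZ: children F:{G}, Z:{G} ∩→ {G}; cost 0
[col 1] DFZ: children D:{A}, FZ:{G} ∪→ {A,G}; cost 1
[col 1] WY: children W:{T}, Y:{T} ∩→ {T}; cost 0
[col 1] GWY: children G:{A}, WY:{T} ∪→ {A,T}; cost 1
[col 1] DFGWYZ: children DFZ:{A,G}, GWY:{A,T} ∩→ {A}; cost 0
[col 2] FZ: children F:{A}, Z:{A} ∩→ {A}; cost 0
[col 2] DFZ: children D:{T}, FZ:{A} ∪→ {A,T}; cost 1
[col 2] WY: children W:{G}, Y:{A} ∪→ {A,G}; cost 1
[col 2] GWY: children G:{G}, WY:{A,G} ∩→ {G}; cost 0
[col 2] DFGWYZ: children DFZ:{A,T}, GWY:{G} ∪→ {A,G,T}; cost 1
[col 3] FZ: children F:{C}, Z:{G} ∪→ {C,G}; cost 1
[col 3] DFZ: children D:{A}, FZ:{C,G} ∪→ {A,C,G}; cost 1
[col 3] WY: children W:{A}, Y:{G} ∪→ {A,G}; cost 1
[col 3] GWY: children G:{C}, WY:{A,G} ∪→ {A,C,G}; cost 1
[col 3] DFGWYZ: children DFZ:{A,C,G}, GWY:{A,C,G} ∩→ {A,C,G}; cost 0
[col 4] FZ: children F:{T}, Z:{A} ∪→ {A,T}; cost 1
[col 4] DFZ: children D:{C}, FZ:{A,T} ∪→ {A,C,T}; cost 1
[col 4] WY: children W:{T}, Y:{G} ∪→ {G,T}; cost 1
[col 4] GWY: children G:{A}, WY:{G,T} ∪→ {A,G,T}; cost 1
[col 4] DFGWYZ: children DFZ:{A,C,T}, GWY:{A,G,T} ∩→ {A,T}; cost 0
per-site changes: [4, 2, 3, 4, 4]; total = 17

17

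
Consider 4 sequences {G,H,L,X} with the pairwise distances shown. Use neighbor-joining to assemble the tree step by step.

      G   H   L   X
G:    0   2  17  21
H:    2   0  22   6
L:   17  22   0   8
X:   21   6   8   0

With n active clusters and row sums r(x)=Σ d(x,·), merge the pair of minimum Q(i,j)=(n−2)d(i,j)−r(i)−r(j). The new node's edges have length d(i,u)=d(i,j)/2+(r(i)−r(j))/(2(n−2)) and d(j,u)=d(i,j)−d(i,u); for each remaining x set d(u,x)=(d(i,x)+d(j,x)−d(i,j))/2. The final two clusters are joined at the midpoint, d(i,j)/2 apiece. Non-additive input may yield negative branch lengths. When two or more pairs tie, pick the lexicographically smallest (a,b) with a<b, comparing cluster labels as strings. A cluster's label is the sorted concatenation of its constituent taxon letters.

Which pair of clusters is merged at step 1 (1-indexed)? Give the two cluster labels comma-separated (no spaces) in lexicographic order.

iteration 1: select G,H (d=2, Q=-66); attach at lengths (7/2, -3/2); label the merged cluster GH
  updated: d(GH,L)=37/2, d(GH,X)=25/2
iteration 2: select GH,L (d=37/2, Q=-39); attach at lengths (23/2, 7); label the merged cluster GHL
  updated: d(GHL,X)=1
iteration 3: select GHL,X (d=1); attach at lengths (1/2, 1/2); label the merged cluster GHLX
final tree: (((G:7/2,H:-3/2):23/2,L:7):1/2,X:1/2)
total length: 43/2

G,H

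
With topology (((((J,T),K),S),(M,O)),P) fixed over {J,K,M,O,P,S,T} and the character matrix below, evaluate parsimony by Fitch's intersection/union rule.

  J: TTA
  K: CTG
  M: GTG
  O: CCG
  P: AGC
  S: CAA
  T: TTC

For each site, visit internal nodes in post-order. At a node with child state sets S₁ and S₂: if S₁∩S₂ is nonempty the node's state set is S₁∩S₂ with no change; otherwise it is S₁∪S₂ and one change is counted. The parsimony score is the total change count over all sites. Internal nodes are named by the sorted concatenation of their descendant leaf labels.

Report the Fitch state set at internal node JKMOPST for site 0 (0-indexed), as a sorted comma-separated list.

site 0, node JT: J={T} ∩ T={T} → {T} (+0)
site 0, node JKT: JT={T} ∪ K={C} → {C,T} (+1)
site 0, node JKST: JKT={C,T} ∩ S={C} → {C} (+0)
site 0, node MO: M={G} ∪ O={C} → {C,G} (+1)
site 0, node JKMOST: JKST={C} ∩ MO={C,G} → {C} (+0)
site 0, node JKMOPST: JKMOST={C} ∪ P={A} → {A,C} (+1)
site 1, node JT: J={T} ∩ T={T} → {T} (+0)
site 1, node JKT: JT={T} ∩ K={T} → {T} (+0)
site 1, node JKST: JKT={T} ∪ S={A} → {A,T} (+1)
site 1, node MO: M={T} ∪ O={C} → {C,T} (+1)
site 1, node JKMOST: JKST={A,T} ∩ MO={C,T} → {T} (+0)
site 1, node JKMOPST: JKMOST={T} ∪ P={G} → {G,T} (+1)
site 2, node JT: J={A} ∪ T={C} → {A,C} (+1)
site 2, node JKT: JT={A,C} ∪ K={G} → {A,C,G} (+1)
site 2, node JKST: JKT={A,C,G} ∩ S={A} → {A} (+0)
site 2, node MO: M={G} ∩ O={G} → {G} (+0)
site 2, node JKMOST: JKST={A} ∪ MO={G} → {A,G} (+1)
site 2, node JKMOPST: JKMOST={A,G} ∪ P={C} → {A,C,G} (+1)
per-site changes: [3, 3, 4]; total = 10

A,C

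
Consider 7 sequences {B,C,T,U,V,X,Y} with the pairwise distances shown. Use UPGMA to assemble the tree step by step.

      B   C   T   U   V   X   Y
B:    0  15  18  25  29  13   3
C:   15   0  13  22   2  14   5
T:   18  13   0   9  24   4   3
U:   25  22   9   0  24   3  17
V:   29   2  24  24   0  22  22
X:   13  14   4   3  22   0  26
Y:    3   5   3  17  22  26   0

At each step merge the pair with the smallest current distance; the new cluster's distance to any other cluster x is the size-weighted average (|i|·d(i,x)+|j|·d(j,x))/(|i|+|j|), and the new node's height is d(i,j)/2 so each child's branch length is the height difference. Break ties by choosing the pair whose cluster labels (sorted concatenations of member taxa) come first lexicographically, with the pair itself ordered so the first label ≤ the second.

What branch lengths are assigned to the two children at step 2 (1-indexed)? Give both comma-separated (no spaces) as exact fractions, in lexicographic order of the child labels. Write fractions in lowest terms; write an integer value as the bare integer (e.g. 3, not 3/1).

iteration 1: select C,V (d=2); attach at lengths (1, 1); label the merged cluster CV
  updated: d(B,CV)=22, d(CV,T)=37/2, d(CV,U)=23, d(CV,X)=18, d(CV,Y)=27/2
iteration 2: select B,Y (d=3); attach at lengths (3/2, 3/2); label the merged cluster BY
  updated: d(BY,CV)=71/4, d(BY,T)=21/2, d(BY,U)=21, d(BY,X)=39/2
iteration 3: select U,X (d=3); attach at lengths (3/2, 3/2); label the merged cluster UX
  updated: d(BY,UX)=81/4, d(CV,UX)=41/2, d(T,UX)=13/2
iteration 4: select T,UX (d=13/2); attach at lengths (13/4, 7/4); label the merged cluster TUX
  updated: d(BY,TUX)=17, d(CV,TUX)=119/6
iteration 5: select BY,TUX (d=17); attach at lengths (7, 21/4); label the merged cluster BTUXY
  updated: d(BTUXY,CV)=19
iteration 6: select BTUXY,CV (d=19); attach at lengths (1, 17/2); label the merged cluster BCTUVXY
final tree: (((B:3/2,Y:3/2):7,(T:13/4,(U:3/2,X:3/2):7/4):21/4):1,(C:1,V:1):17/2)
total length: 139/4

3/2,3/2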